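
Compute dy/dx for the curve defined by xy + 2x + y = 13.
Differentiate the relation implicitly: treat y = y(x) and apply the chain rule, so every y-derivative picks up a y' = dy/dx factor.

With everything moved to the left-hand side, differentiate term by term:
  d/dx[xy] = x·y' + y
  d/dx[2x] = 2
  d/dx[y] = y'
  d/dx[-13] = 0

Separating the contributions that come from x directly and those that come through y:
  without y':      y + 2
  multiplying y':  x + 1

so (y + 2) + (x + 1)·y' = 0, and therefore
  dy/dx = -(y + 2)/(x + 1) = (-y - 2)/(x + 1)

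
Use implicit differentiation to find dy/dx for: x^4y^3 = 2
Take d/dx of both sides. Since y is implicitly a function of x, the chain rule attaches a y' = dy/dx factor whenever we differentiate through y.

Set F(x, y) = (left side) − (right side), so the curve is F = 0. Differentiating each term of F:
  d/dx[x^4y^3] = 3x^4y^2·y' + 4x^3y^3
  d/dx[-2] = 0

Collecting, the y'-free part is the partial derivative in x and the y' coefficient is the partial derivative in y:
  ∂F/∂x = 4x^3y^3
  ∂F/∂y = 3x^4y^2

so d/dx[F(x, y(x))] = ∂F/∂x + (∂F/∂y)·y' = 0. Rearranging,
  dy/dx = -(∂F/∂x)/(∂F/∂y) = -(4x^3y^3)/(3x^4y^2) = -4y/(3x)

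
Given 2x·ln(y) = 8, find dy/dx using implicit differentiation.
Apply d/dx to both sides, remembering that y depends on x. Each occurrence of y therefore brings in a y' = dy/dx via the chain rule.

With F(x, y) equal to the left-hand side minus the right, differentiate F term by term:
  d/dx[2x·ln(y)] = 2x·y'/y + 2ln(y)
  d/dx[-8] = 0
Adding these up, d/dx[F] = 0 becomes
  (2ln(y)) + (2x/y)·y' = 0,
so isolating y',
  dy/dx = -(2ln(y))/(2x/y) = -y·ln(y)/x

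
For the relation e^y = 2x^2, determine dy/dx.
Apply d/dx to both sides, remembering that y depends on x. Each occurrence of y therefore brings in a y' = dy/dx via the chain rule.

With F(x, y) equal to the left-hand side minus the right, differentiate F term by term:
  d/dx[-2x^2] = -4x
  d/dx[e^(y)] = y'·e^(y)
Adding these up, d/dx[F] = 0 becomes
  (-4x) + (e^(y))·y' = 0,
so isolating y',
  dy/dx = -(-4x)/(e^(y)) = 4x·e^(-y)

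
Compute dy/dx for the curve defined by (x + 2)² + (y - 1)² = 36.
Apply d/dx to both sides, remembering that y depends on x. Each occurrence of y therefore brings in a y' = dy/dx via the chain rule.

With F(x, y) equal to the left-hand side minus the right, differentiate F term by term:
  d/dx[(x + 2)^2] = 2x + 4
  d/dx[(y - 1)^2] = 2·y'(y - 1)
  d/dx[-36] = 0
Adding these up, d/dx[F] = 0 becomes
  (2x + 4) + (2y - 2)·y' = 0,
so isolating y',
  dy/dx = -(2x + 4)/(2y - 2) = (-x - 2)/(y - 1)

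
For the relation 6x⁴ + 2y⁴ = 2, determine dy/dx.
Apply d/dx to both sides, remembering that y depends on x. Each occurrence of y therefore brings in a y' = dy/dx via the chain rule.

With F(x, y) equal to the left-hand side minus the right, differentiate F term by term:
  d/dx[6x^4] = 24x^3
  d/dx[2y^4] = 8y^3·y'
  d/dx[-2] = 0
Adding these up, d/dx[F] = 0 becomes
  (24x^3) + (8y^3)·y' = 0,
so isolating y',
  dy/dx = -(24x^3)/(8y^3) = -3x^3/y^3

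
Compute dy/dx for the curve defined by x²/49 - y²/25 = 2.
Differentiate both sides with respect to x, treating y as y(x). By the chain rule, any term containing y contributes a factor of y' = dy/dx when we differentiate it.

Move every term to one side and write the relation as F(x, y) = 0. Term by term,
  d/dx[x^2/49] = 2x/49
  d/dx[-y^2/25] = -2y·y'/25
  d/dx[-2] = 0

The pieces without y' make up ∂F/∂x and the coefficient of y' is ∂F/∂y:
  ∂F/∂x = 2x/49,
  ∂F/∂y = -2y/25.

Since d/dx[F] = ∂F/∂x + (∂F/∂y)·y' = 0, solve for y':
  (∂F/∂y)·y' = -∂F/∂x
  dy/dx = -(∂F/∂x)/(∂F/∂y) = -(2x/49)/(-2y/25) = 25x/(49y)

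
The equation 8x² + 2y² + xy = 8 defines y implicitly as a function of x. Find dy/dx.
Apply d/dx to both sides, remembering that y depends on x. Each occurrence of y therefore brings in a y' = dy/dx via the chain rule.

With F(x, y) equal to the left-hand side minus the right, differentiate F term by term:
  d/dx[8x^2] = 16x
  d/dx[xy] = x·y' + y
  d/dx[2y^2] = 4y·y'
  d/dx[-8] = 0
Adding these up, d/dx[F] = 0 becomes
  (16x + y) + (x + 4y)·y' = 0,
so isolating y',
  dy/dx = -(16x + y)/(x + 4y) = (-16x - y)/(x + 4y)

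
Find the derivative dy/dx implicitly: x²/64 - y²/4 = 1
Differentiate both sides with respect to x, treating y as y(x). By the chain rule, any term containing y contributes a factor of y' = dy/dx when we differentiate it.

Move every term to one side and write the relation as F(x, y) = 0. Term by term,
  d/dx[x^2/64] = x/32
  d/dx[-y^2/4] = -y·y'/2
  d/dx[-1] = 0

The pieces without y' make up ∂F/∂x and the coefficient of y' is ∂F/∂y:
  ∂F/∂x = x/32,
  ∂F/∂y = -y/2.

Since d/dx[F] = ∂F/∂x + (∂F/∂y)·y' = 0, solve for y':
  (∂F/∂y)·y' = -∂F/∂x
  dy/dx = -(∂F/∂x)/(∂F/∂y) = -(x/32)/(-y/2) = x/(16y)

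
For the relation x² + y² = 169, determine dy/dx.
Differentiate the relation implicitly: treat y = y(x) and apply the chain rule, so every y-derivative picks up a y' = dy/dx factor.

With everything moved to the left-hand side, differentiate term by term:
  d/dx[x^2] = 2x
  d/dx[y^2] = 2y·y'
  d/dx[-169] = 0

Separating the contributions that come from x directly and those that come through y:
  without y':      2x
  multiplying y':  2y

so (2x) + (2y)·y' = 0, and therefore
  dy/dx = -(2x)/(2y) = -x/y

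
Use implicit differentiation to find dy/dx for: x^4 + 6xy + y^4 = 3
Take d/dx of both sides. Since y is implicitly a function of x, the chain rule attaches a y' = dy/dx factor whenever we differentiate through y.

Set F(x, y) = (left side) − (right side), so the curve is F = 0. Differentiating each term of F:
  d/dx[x^4] = 4x^3
  d/dx[6xy] = 6x·y' + 6y
  d/dx[y^4] = 4y^3·y'
  d/dx[-3] = 0

Collecting, the y'-free part is the partial derivative in x and the y' coefficient is the partial derivative in y:
  ∂F/∂x = 4x^3 + 6y
  ∂F/∂y = 6x + 4y^3

so d/dx[F(x, y(x))] = ∂F/∂x + (∂F/∂y)·y' = 0. Rearranging,
  dy/dx = -(∂F/∂x)/(∂F/∂y) = -(4x^3 + 6y)/(6x + 4y^3) = (-2x^3 - 3y)/(3x + 2y^3)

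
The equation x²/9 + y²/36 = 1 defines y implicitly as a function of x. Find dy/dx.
Apply d/dx to both sides, remembering that y depends on x. Each occurrence of y therefore brings in a y' = dy/dx via the chain rule.

With F(x, y) equal to the left-hand side minus the right, differentiate F term by term:
  d/dx[x^2/9] = 2x/9
  d/dx[y^2/36] = y·y'/18
  d/dx[-1] = 0
Adding these up, d/dx[F] = 0 becomes
  (2x/9) + (y/18)·y' = 0,
so isolating y',
  dy/dx = -(2x/9)/(y/18) = -4x/y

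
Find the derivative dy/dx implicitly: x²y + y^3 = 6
Differentiate the relation implicitly: treat y = y(x) and apply the chain rule, so every y-derivative picks up a y' = dy/dx factor.

With everything moved to the left-hand side, differentiate term by term:
  d/dx[x^2y] = x^2·y' + 2xy
  d/dx[y^3] = 3y^2·y'
  d/dx[-6] = 0

Separating the contributions that come from x directly and those that come through y:
  without y':      2xy
  multiplying y':  x^2 + 3y^2

so (2xy) + (x^2 + 3y^2)·y' = 0, and therefore
  dy/dx = -(2xy)/(x^2 + 3y^2) = -2xy/(x^2 + 3y^2)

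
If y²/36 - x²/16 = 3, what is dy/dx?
Differentiate both sides with respect to x, treating y as y(x). By the chain rule, any term containing y contributes a factor of y' = dy/dx when we differentiate it.

Move every term to one side and write the relation as F(x, y) = 0. Term by term,
  d/dx[-x^2/16] = -x/8
  d/dx[y^2/36] = y·y'/18
  d/dx[-3] = 0

The pieces without y' make up ∂F/∂x and the coefficient of y' is ∂F/∂y:
  ∂F/∂x = -x/8,
  ∂F/∂y = y/18.

Since d/dx[F] = ∂F/∂x + (∂F/∂y)·y' = 0, solve for y':
  (∂F/∂y)·y' = -∂F/∂x
  dy/dx = -(∂F/∂x)/(∂F/∂y) = -(-x/8)/(y/18) = 9x/(4y)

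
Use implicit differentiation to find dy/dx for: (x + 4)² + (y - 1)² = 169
Differentiate the relation implicitly: treat y = y(x) and apply the chain rule, so every y-derivative picks up a y' = dy/dx factor.

With everything moved to the left-hand side, differentiate term by term:
  d/dx[(x + 4)^2] = 2x + 8
  d/dx[(y - 1)^2] = 2·y'(y - 1)
  d/dx[-169] = 0

Separating the contributions that come from x directly and those that come through y:
  without y':      2x + 8
  multiplying y':  2y - 2

so (2x + 8) + (2y - 2)·y' = 0, and therefore
  dy/dx = -(2x + 8)/(2y - 2) = (-x - 4)/(y - 1)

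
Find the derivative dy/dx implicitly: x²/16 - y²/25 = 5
Apply d/dx to both sides, remembering that y depends on x. Each occurrence of y therefore brings in a y' = dy/dx via the chain rule.

With F(x, y) equal to the left-hand side minus the right, differentiate F term by term:
  d/dx[x^2/16] = x/8
  d/dx[-y^2/25] = -2y·y'/25
  d/dx[-5] = 0
Adding these up, d/dx[F] = 0 becomes
  (x/8) + (-2y/25)·y' = 0,
so isolating y',
  dy/dx = -(x/8)/(-2y/25) = 25x/(16y)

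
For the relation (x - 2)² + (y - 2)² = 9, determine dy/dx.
Apply d/dx to both sides, remembering that y depends on x. Each occurrence of y therefore brings in a y' = dy/dx via the chain rule.

With F(x, y) equal to the left-hand side minus the right, differentiate F term by term:
  d/dx[(x - 2)^2] = 2x - 4
  d/dx[(y - 2)^2] = 2·y'(y - 2)
  d/dx[-9] = 0
Adding these up, d/dx[F] = 0 becomes
  (2x - 4) + (2y - 4)·y' = 0,
so isolating y',
  dy/dx = -(2x - 4)/(2y - 4) = (2 - x)/(y - 2)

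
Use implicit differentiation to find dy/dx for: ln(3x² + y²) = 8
Differentiate both sides with respect to x, treating y as y(x). By the chain rule, any term containing y contributes a factor of y' = dy/dx when we differentiate it.

Move every term to one side and write the relation as F(x, y) = 0. Term by term,
  d/dx[ln(3x^2 + y^2)] = (6x + 2y·y')/(3x^2 + y^2)
  d/dx[-8] = 0

The pieces without y' make up ∂F/∂x and the coefficient of y' is ∂F/∂y:
  ∂F/∂x = 6x/(3x^2 + y^2),
  ∂F/∂y = 2y/(3x^2 + y^2).

Since d/dx[F] = ∂F/∂x + (∂F/∂y)·y' = 0, solve for y':
  (∂F/∂y)·y' = -∂F/∂x
  dy/dx = -(∂F/∂x)/(∂F/∂y) = -(6x/(3x^2 + y^2))/(2y/(3x^2 + y^2)) = -3x/y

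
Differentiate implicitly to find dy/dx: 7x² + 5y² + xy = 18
Apply d/dx to both sides, remembering that y depends on x. Each occurrence of y therefore brings in a y' = dy/dx via the chain rule.

With F(x, y) equal to the left-hand side minus the right, differentiate F term by term:
  d/dx[7x^2] = 14x
  d/dx[xy] = x·y' + y
  d/dx[5y^2] = 10y·y'
  d/dx[-18] = 0
Adding these up, d/dx[F] = 0 becomes
  (14x + y) + (x + 10y)·y' = 0,
so isolating y',
  dy/dx = -(14x + y)/(x + 10y) = (-14x - y)/(x + 10y)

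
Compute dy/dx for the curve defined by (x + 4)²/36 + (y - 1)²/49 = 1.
Take d/dx of both sides. Since y is implicitly a function of x, the chain rule attaches a y' = dy/dx factor whenever we differentiate through y.

Set F(x, y) = (left side) − (right side), so the curve is F = 0. Differentiating each term of F:
  d/dx[(x + 4)^2/36] = x/18 + 2/9
  d/dx[(y - 1)^2/49] = 2·y'(y - 1)/49
  d/dx[-1] = 0

Collecting, the y'-free part is the partial derivative in x and the y' coefficient is the partial derivative in y:
  ∂F/∂x = x/18 + 2/9
  ∂F/∂y = 2y/49 - 2/49

so d/dx[F(x, y(x))] = ∂F/∂x + (∂F/∂y)·y' = 0. Rearranging,
  dy/dx = -(∂F/∂x)/(∂F/∂y) = -(x/18 + 2/9)/(2y/49 - 2/49)
        = -((x + 4)/18)/(2(y - 1)/49) = 49(-x - 4)/(36(y - 1))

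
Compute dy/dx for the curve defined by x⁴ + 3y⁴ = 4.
Differentiate both sides with respect to x, treating y as y(x). By the chain rule, any term containing y contributes a factor of y' = dy/dx when we differentiate it.

Move every term to one side and write the relation as F(x, y) = 0. Term by term,
  d/dx[x^4] = 4x^3
  d/dx[3y^4] = 12y^3·y'
  d/dx[-4] = 0

The pieces without y' make up ∂F/∂x and the coefficient of y' is ∂F/∂y:
  ∂F/∂x = 4x^3,
  ∂F/∂y = 12y^3.

Since d/dx[F] = ∂F/∂x + (∂F/∂y)·y' = 0, solve for y':
  (∂F/∂y)·y' = -∂F/∂x
  dy/dx = -(∂F/∂x)/(∂F/∂y) = -(4x^3)/(12y^3) = -x^3/(3y^3)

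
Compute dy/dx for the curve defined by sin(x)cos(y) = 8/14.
Differentiate both sides with respect to x, treating y as y(x). By the chain rule, any term containing y contributes a factor of y' = dy/dx when we differentiate it.

Move every term to one side and write the relation as F(x, y) = 0. Term by term,
  d/dx[sin(x)·cos(y)] = -y'·sin(x)·sin(y) + cos(x)·cos(y)
  d/dx[-4/7] = 0

The pieces without y' make up ∂F/∂x and the coefficient of y' is ∂F/∂y:
  ∂F/∂x = cos(x)·cos(y),
  ∂F/∂y = -sin(x)·sin(y).

Since d/dx[F] = ∂F/∂x + (∂F/∂y)·y' = 0, solve for y':
  (∂F/∂y)·y' = -∂F/∂x
  dy/dx = -(∂F/∂x)/(∂F/∂y) = -(cos(x)·cos(y))/(-sin(x)·sin(y)) = 1/(tan(x)·tan(y))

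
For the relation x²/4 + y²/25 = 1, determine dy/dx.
Differentiate the relation implicitly: treat y = y(x) and apply the chain rule, so every y-derivative picks up a y' = dy/dx factor.

With everything moved to the left-hand side, differentiate term by term:
  d/dx[x^2/4] = x/2
  d/dx[y^2/25] = 2y·y'/25
  d/dx[-1] = 0

Separating the contributions that come from x directly and those that come through y:
  without y':      x/2
  multiplying y':  2y/25

so (x/2) + (2y/25)·y' = 0, and therefore
  dy/dx = -(x/2)/(2y/25) = -25x/(4y)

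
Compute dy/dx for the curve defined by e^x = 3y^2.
Take d/dx of both sides. Since y is implicitly a function of x, the chain rule attaches a y' = dy/dx factor whenever we differentiate through y.

Set F(x, y) = (left side) − (right side), so the curve is F = 0. Differentiating each term of F:
  d/dx[-3y^2] = -6y·y'
  d/dx[e^(x)] = e^(x)

Collecting, the y'-free part is the partial derivative in x and the y' coefficient is the partial derivative in y:
  ∂F/∂x = e^(x)
  ∂F/∂y = -6y

so d/dx[F(x, y(x))] = ∂F/∂x + (∂F/∂y)·y' = 0. Rearranging,
  dy/dx = -(∂F/∂x)/(∂F/∂y) = -(e^(x))/(-6y) = e^(x)/(6y)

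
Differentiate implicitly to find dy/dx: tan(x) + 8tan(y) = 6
Take d/dx of both sides. Since y is implicitly a function of x, the chain rule attaches a y' = dy/dx factor whenever we differentiate through y.

Set F(x, y) = (left side) − (right side), so the curve is F = 0. Differentiating each term of F:
  d/dx[tan(x)] = tan(x)^2 + 1
  d/dx[8tan(y)] = 8·y'(tan(y)^2 + 1)
  d/dx[-6] = 0

Collecting, the y'-free part is the partial derivative in x and the y' coefficient is the partial derivative in y:
  ∂F/∂x = tan(x)^2 + 1
  ∂F/∂y = 8tan(y)^2 + 8

so d/dx[F(x, y(x))] = ∂F/∂x + (∂F/∂y)·y' = 0. Rearranging,
  dy/dx = -(∂F/∂x)/(∂F/∂y) = -(tan(x)^2 + 1)/(8tan(y)^2 + 8) = -cos(y)^2/(8cos(x)^2)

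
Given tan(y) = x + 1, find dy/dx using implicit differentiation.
Apply d/dx to both sides, remembering that y depends on x. Each occurrence of y therefore brings in a y' = dy/dx via the chain rule.

With F(x, y) equal to the left-hand side minus the right, differentiate F term by term:
  d/dx[-x] = -1
  d/dx[tan(y)] = y'(tan(y)^2 + 1)
  d/dx[-1] = 0
Adding these up, d/dx[F] = 0 becomes
  (-1) + (tan(y)^2 + 1)·y' = 0,
so isolating y',
  dy/dx = -(-1)/(tan(y)^2 + 1) = cos(y)^2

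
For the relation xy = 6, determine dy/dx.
Take d/dx of both sides. Since y is implicitly a function of x, the chain rule attaches a y' = dy/dx factor whenever we differentiate through y.

Set F(x, y) = (left side) − (right side), so the curve is F = 0. Differentiating each term of F:
  d/dx[xy] = x·y' + y
  d/dx[-6] = 0

Collecting, the y'-free part is the partial derivative in x and the y' coefficient is the partial derivative in y:
  ∂F/∂x = y
  ∂F/∂y = x

so d/dx[F(x, y(x))] = ∂F/∂x + (∂F/∂y)·y' = 0. Rearranging,
  dy/dx = -(∂F/∂x)/(∂F/∂y) = -(y)/(x) = -y/x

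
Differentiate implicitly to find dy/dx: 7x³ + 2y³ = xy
Take d/dx of both sides. Since y is implicitly a function of x, the chain rule attaches a y' = dy/dx factor whenever we differentiate through y.

Set F(x, y) = (left side) − (right side), so the curve is F = 0. Differentiating each term of F:
  d/dx[7x^3] = 21x^2
  d/dx[-xy] = -x·y' - y
  d/dx[2y^3] = 6y^2·y'

Collecting, the y'-free part is the partial derivative in x and the y' coefficient is the partial derivative in y:
  ∂F/∂x = 21x^2 - y
  ∂F/∂y = -x + 6y^2

so d/dx[F(x, y(x))] = ∂F/∂x + (∂F/∂y)·y' = 0. Rearranging,
  dy/dx = -(∂F/∂x)/(∂F/∂y) = -(21x^2 - y)/(-x + 6y^2) = (21x^2 - y)/(x - 6y^2)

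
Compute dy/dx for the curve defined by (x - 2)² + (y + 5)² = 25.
Differentiate both sides with respect to x, treating y as y(x). By the chain rule, any term containing y contributes a factor of y' = dy/dx when we differentiate it.

Move every term to one side and write the relation as F(x, y) = 0. Term by term,
  d/dx[(x - 2)^2] = 2x - 4
  d/dx[(y + 5)^2] = 2·y'(y + 5)
  d/dx[-25] = 0

The pieces without y' make up ∂F/∂x and the coefficient of y' is ∂F/∂y:
  ∂F/∂x = 2x - 4,
  ∂F/∂y = 2y + 10.

Since d/dx[F] = ∂F/∂x + (∂F/∂y)·y' = 0, solve for y':
  (∂F/∂y)·y' = -∂F/∂x
  dy/dx = -(∂F/∂x)/(∂F/∂y) = -(2x - 4)/(2y + 10) = (2 - x)/(y + 5)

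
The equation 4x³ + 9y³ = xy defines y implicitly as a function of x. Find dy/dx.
Take d/dx of both sides. Since y is implicitly a function of x, the chain rule attaches a y' = dy/dx factor whenever we differentiate through y.

Set F(x, y) = (left side) − (right side), so the curve is F = 0. Differentiating each term of F:
  d/dx[4x^3] = 12x^2
  d/dx[-xy] = -x·y' - y
  d/dx[9y^3] = 27y^2·y'

Collecting, the y'-free part is the partial derivative in x and the y' coefficient is the partial derivative in y:
  ∂F/∂x = 12x^2 - y
  ∂F/∂y = -x + 27y^2

so d/dx[F(x, y(x))] = ∂F/∂x + (∂F/∂y)·y' = 0. Rearranging,
  dy/dx = -(∂F/∂x)/(∂F/∂y) = -(12x^2 - y)/(-x + 27y^2) = (12x^2 - y)/(x - 27y^2)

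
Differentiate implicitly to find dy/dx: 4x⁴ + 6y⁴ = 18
Apply d/dx to both sides, remembering that y depends on x. Each occurrence of y therefore brings in a y' = dy/dx via the chain rule.

With F(x, y) equal to the left-hand side minus the right, differentiate F term by term:
  d/dx[4x^4] = 16x^3
  d/dx[6y^4] = 24y^3·y'
  d/dx[-18] = 0
Adding these up, d/dx[F] = 0 becomes
  (16x^3) + (24y^3)·y' = 0,
so isolating y',
  dy/dx = -(16x^3)/(24y^3) = -2x^3/(3y^3)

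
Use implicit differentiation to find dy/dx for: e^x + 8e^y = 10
Differentiate both sides with respect to x, treating y as y(x). By the chain rule, any term containing y contributes a factor of y' = dy/dx when we differentiate it.

Move every term to one side and write the relation as F(x, y) = 0. Term by term,
  d/dx[e^(x)] = e^(x)
  d/dx[8e^(y)] = 8·y'·e^(y)
  d/dx[-10] = 0

The pieces without y' make up ∂F/∂x and the coefficient of y' is ∂F/∂y:
  ∂F/∂x = e^(x),
  ∂F/∂y = 8e^(y).

Since d/dx[F] = ∂F/∂x + (∂F/∂y)·y' = 0, solve for y':
  (∂F/∂y)·y' = -∂F/∂x
  dy/dx = -(∂F/∂x)/(∂F/∂y) = -(e^(x))/(8e^(y)) = -e^(x - y)/8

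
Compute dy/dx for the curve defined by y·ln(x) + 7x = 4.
Take d/dx of both sides. Since y is implicitly a function of x, the chain rule attaches a y' = dy/dx factor whenever we differentiate through y.

Set F(x, y) = (left side) − (right side), so the curve is F = 0. Differentiating each term of F:
  d/dx[7x] = 7
  d/dx[y·ln(x)] = y'·ln(x) + y/x
  d/dx[-4] = 0

Collecting, the y'-free part is the partial derivative in x and the y' coefficient is the partial derivative in y:
  ∂F/∂x = 7 + y/x
  ∂F/∂y = ln(x)

so d/dx[F(x, y(x))] = ∂F/∂x + (∂F/∂y)·y' = 0. Rearranging,
  dy/dx = -(∂F/∂x)/(∂F/∂y) = -(7 + y/x)/(ln(x))
        = -((7x + y)/x)/(ln(x)) = (-7x - y)/(x·ln(x))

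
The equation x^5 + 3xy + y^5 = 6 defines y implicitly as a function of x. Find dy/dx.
Differentiate both sides with respect to x, treating y as y(x). By the chain rule, any term containing y contributes a factor of y' = dy/dx when we differentiate it.

Move every term to one side and write the relation as F(x, y) = 0. Term by term,
  d/dx[x^5] = 5x^4
  d/dx[3xy] = 3x·y' + 3y
  d/dx[y^5] = 5y^4·y'
  d/dx[-6] = 0

The pieces without y' make up ∂F/∂x and the coefficient of y' is ∂F/∂y:
  ∂F/∂x = 5x^4 + 3y,
  ∂F/∂y = 3x + 5y^4.

Since d/dx[F] = ∂F/∂x + (∂F/∂y)·y' = 0, solve for y':
  (∂F/∂y)·y' = -∂F/∂x
  dy/dx = -(∂F/∂x)/(∂F/∂y) = -(5x^4 + 3y)/(3x + 5y^4) = (-5x^4 - 3y)/(3x + 5y^4)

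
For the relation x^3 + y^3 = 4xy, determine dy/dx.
Differentiate the relation implicitly: treat y = y(x) and apply the chain rule, so every y-derivative picks up a y' = dy/dx factor.

With everything moved to the left-hand side, differentiate term by term:
  d/dx[x^3] = 3x^2
  d/dx[-4xy] = -4x·y' - 4y
  d/dx[y^3] = 3y^2·y'

Separating the contributions that come from x directly and those that come through y:
  without y':      3x^2 - 4y
  multiplying y':  -4x + 3y^2

so (3x^2 - 4y) + (-4x + 3y^2)·y' = 0, and therefore
  dy/dx = -(3x^2 - 4y)/(-4x + 3y^2) = (3x^2 - 4y)/(4x - 3y^2)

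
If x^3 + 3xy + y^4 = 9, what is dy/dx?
Differentiate both sides with respect to x, treating y as y(x). By the chain rule, any term containing y contributes a factor of y' = dy/dx when we differentiate it.

Move every term to one side and write the relation as F(x, y) = 0. Term by term,
  d/dx[x^3] = 3x^2
  d/dx[3xy] = 3x·y' + 3y
  d/dx[y^4] = 4y^3·y'
  d/dx[-9] = 0

The pieces without y' make up ∂F/∂x and the coefficient of y' is ∂F/∂y:
  ∂F/∂x = 3x^2 + 3y,
  ∂F/∂y = 3x + 4y^3.

Since d/dx[F] = ∂F/∂x + (∂F/∂y)·y' = 0, solve for y':
  (∂F/∂y)·y' = -∂F/∂x
  dy/dx = -(∂F/∂x)/(∂F/∂y) = -(3x^2 + 3y)/(3x + 4y^3) = 3(-x^2 - y)/(3x + 4y^3)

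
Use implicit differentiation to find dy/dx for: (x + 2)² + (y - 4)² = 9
Differentiate the relation implicitly: treat y = y(x) and apply the chain rule, so every y-derivative picks up a y' = dy/dx factor.

With everything moved to the left-hand side, differentiate term by term:
  d/dx[(x + 2)^2] = 2x + 4
  d/dx[(y - 4)^2] = 2·y'(y - 4)
  d/dx[-9] = 0

Separating the contributions that come from x directly and those that come through y:
  without y':      2x + 4
  multiplying y':  2y - 8

so (2x + 4) + (2y - 8)·y' = 0, and therefore
  dy/dx = -(2x + 4)/(2y - 8) = (-x - 2)/(y - 4)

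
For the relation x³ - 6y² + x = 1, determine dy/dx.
Differentiate the relation implicitly: treat y = y(x) and apply the chain rule, so every y-derivative picks up a y' = dy/dx factor.

With everything moved to the left-hand side, differentiate term by term:
  d/dx[x^3] = 3x^2
  d/dx[x] = 1
  d/dx[-6y^2] = -12y·y'
  d/dx[-1] = 0

Separating the contributions that come from x directly and those that come through y:
  without y':      3x^2 + 1
  multiplying y':  -12y

so (3x^2 + 1) + (-12y)·y' = 0, and therefore
  dy/dx = -(3x^2 + 1)/(-12y) = (3x^2 + 1)/(12y)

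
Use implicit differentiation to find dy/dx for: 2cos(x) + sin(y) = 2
Apply d/dx to both sides, remembering that y depends on x. Each occurrence of y therefore brings in a y' = dy/dx via the chain rule.

With F(x, y) equal to the left-hand side minus the right, differentiate F term by term:
  d/dx[sin(y)] = y'·cos(y)
  d/dx[2cos(x)] = -2sin(x)
  d/dx[-2] = 0
Adding these up, d/dx[F] = 0 becomes
  (-2sin(x)) + (cos(y))·y' = 0,
so isolating y',
  dy/dx = -(-2sin(x))/(cos(y)) = 2sin(x)/cos(y)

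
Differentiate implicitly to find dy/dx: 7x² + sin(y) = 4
Take d/dx of both sides. Since y is implicitly a function of x, the chain rule attaches a y' = dy/dx factor whenever we differentiate through y.

Set F(x, y) = (left side) − (right side), so the curve is F = 0. Differentiating each term of F:
  d/dx[7x^2] = 14x
  d/dx[sin(y)] = y'·cos(y)
  d/dx[-4] = 0

Collecting, the y'-free part is the partial derivative in x and the y' coefficient is the partial derivative in y:
  ∂F/∂x = 14x
  ∂F/∂y = cos(y)

so d/dx[F(x, y(x))] = ∂F/∂x + (∂F/∂y)·y' = 0. Rearranging,
  dy/dx = -(∂F/∂x)/(∂F/∂y) = -(14x)/(cos(y)) = -14x/cos(y)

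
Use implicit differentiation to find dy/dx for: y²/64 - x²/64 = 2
Differentiate both sides with respect to x, treating y as y(x). By the chain rule, any term containing y contributes a factor of y' = dy/dx when we differentiate it.

Move every term to one side and write the relation as F(x, y) = 0. Term by term,
  d/dx[-x^2/64] = -x/32
  d/dx[y^2/64] = y·y'/32
  d/dx[-2] = 0

The pieces without y' make up ∂F/∂x and the coefficient of y' is ∂F/∂y:
  ∂F/∂x = -x/32,
  ∂F/∂y = y/32.

Since d/dx[F] = ∂F/∂x + (∂F/∂y)·y' = 0, solve for y':
  (∂F/∂y)·y' = -∂F/∂x
  dy/dx = -(∂F/∂x)/(∂F/∂y) = -(-x/32)/(y/32) = x/y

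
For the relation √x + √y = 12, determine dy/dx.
Apply d/dx to both sides, remembering that y depends on x. Each occurrence of y therefore brings in a y' = dy/dx via the chain rule.

With F(x, y) equal to the left-hand side minus the right, differentiate F term by term:
  d/dx[√(x)] = 1/(2√(x))
  d/dx[√(y)] = y'/(2√(y))
  d/dx[-12] = 0
Adding these up, d/dx[F] = 0 becomes
  (1/(2√(x))) + (1/(2√(y)))·y' = 0,
so isolating y',
  dy/dx = -(1/(2√(x)))/(1/(2√(y))) = -√(y)/√(x)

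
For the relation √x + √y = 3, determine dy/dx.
Take d/dx of both sides. Since y is implicitly a function of x, the chain rule attaches a y' = dy/dx factor whenever we differentiate through y.

Set F(x, y) = (left side) − (right side), so the curve is F = 0. Differentiating each term of F:
  d/dx[√(x)] = 1/(2√(x))
  d/dx[√(y)] = y'/(2√(y))
  d/dx[-3] = 0

Collecting, the y'-free part is the partial derivative in x and the y' coefficient is the partial derivative in y:
  ∂F/∂x = 1/(2√(x))
  ∂F/∂y = 1/(2√(y))

so d/dx[F(x, y(x))] = ∂F/∂x + (∂F/∂y)·y' = 0. Rearranging,
  dy/dx = -(∂F/∂x)/(∂F/∂y) = -(1/(2√(x)))/(1/(2√(y))) = -√(y)/√(x)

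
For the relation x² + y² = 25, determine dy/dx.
Differentiate both sides with respect to x, treating y as y(x). By the chain rule, any term containing y contributes a factor of y' = dy/dx when we differentiate it.

Move every term to one side and write the relation as F(x, y) = 0. Term by term,
  d/dx[x^2] = 2x
  d/dx[y^2] = 2y·y'
  d/dx[-25] = 0

The pieces without y' make up ∂F/∂x and the coefficient of y' is ∂F/∂y:
  ∂F/∂x = 2x,
  ∂F/∂y = 2y.

Since d/dx[F] = ∂F/∂x + (∂F/∂y)·y' = 0, solve for y':
  (∂F/∂y)·y' = -∂F/∂x
  dy/dx = -(∂F/∂x)/(∂F/∂y) = -(2x)/(2y) = -x/y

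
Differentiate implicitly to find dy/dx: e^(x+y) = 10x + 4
Differentiate the relation implicitly: treat y = y(x) and apply the chain rule, so every y-derivative picks up a y' = dy/dx factor.

With everything moved to the left-hand side, differentiate term by term:
  d/dx[-10x] = -10
  d/dx[e^(x + y)] = (y' + 1)·e^(x + y)
  d/dx[-4] = 0

Separating the contributions that come from x directly and those that come through y:
  without y':      e^(x + y) - 10
  multiplying y':  e^(x + y)

so (e^(x + y) - 10) + (e^(x + y))·y' = 0, and therefore
  dy/dx = -(e^(x + y) - 10)/(e^(x + y)) = 10e^(-x - y) - 1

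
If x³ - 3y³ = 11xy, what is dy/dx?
Take d/dx of both sides. Since y is implicitly a function of x, the chain rule attaches a y' = dy/dx factor whenever we differentiate through y.

Set F(x, y) = (left side) − (right side), so the curve is F = 0. Differentiating each term of F:
  d/dx[x^3] = 3x^2
  d/dx[-11xy] = -11x·y' - 11y
  d/dx[-3y^3] = -9y^2·y'

Collecting, the y'-free part is the partial derivative in x and the y' coefficient is the partial derivative in y:
  ∂F/∂x = 3x^2 - 11y
  ∂F/∂y = -11x - 9y^2

so d/dx[F(x, y(x))] = ∂F/∂x + (∂F/∂y)·y' = 0. Rearranging,
  dy/dx = -(∂F/∂x)/(∂F/∂y) = -(3x^2 - 11y)/(-11x - 9y^2) = (3x^2 - 11y)/(11x + 9y^2)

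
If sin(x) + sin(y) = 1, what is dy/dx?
Differentiate the relation implicitly: treat y = y(x) and apply the chain rule, so every y-derivative picks up a y' = dy/dx factor.

With everything moved to the left-hand side, differentiate term by term:
  d/dx[sin(x)] = cos(x)
  d/dx[sin(y)] = y'·cos(y)
  d/dx[-1] = 0

Separating the contributions that come from x directly and those that come through y:
  without y':      cos(x)
  multiplying y':  cos(y)

so (cos(x)) + (cos(y))·y' = 0, and therefore
  dy/dx = -(cos(x))/(cos(y)) = -cos(x)/cos(y)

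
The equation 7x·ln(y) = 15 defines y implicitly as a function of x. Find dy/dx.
Differentiate the relation implicitly: treat y = y(x) and apply the chain rule, so every y-derivative picks up a y' = dy/dx factor.

With everything moved to the left-hand side, differentiate term by term:
  d/dx[7x·ln(y)] = 7x·y'/y + 7ln(y)
  d/dx[-15] = 0

Separating the contributions that come from x directly and those that come through y:
  without y':      7ln(y)
  multiplying y':  7x/y

so (7ln(y)) + (7x/y)·y' = 0, and therefore
  dy/dx = -(7ln(y))/(7x/y) = -y·ln(y)/x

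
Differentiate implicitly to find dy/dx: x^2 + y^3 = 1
Differentiate both sides with respect to x, treating y as y(x). By the chain rule, any term containing y contributes a factor of y' = dy/dx when we differentiate it.

Move every term to one side and write the relation as F(x, y) = 0. Term by term,
  d/dx[x^2] = 2x
  d/dx[y^3] = 3y^2·y'
  d/dx[-1] = 0

The pieces without y' make up ∂F/∂x and the coefficient of y' is ∂F/∂y:
  ∂F/∂x = 2x,
  ∂F/∂y = 3y^2.

Since d/dx[F] = ∂F/∂x + (∂F/∂y)·y' = 0, solve for y':
  (∂F/∂y)·y' = -∂F/∂x
  dy/dx = -(∂F/∂x)/(∂F/∂y) = -(2x)/(3y^2) = -2x/(3y^2)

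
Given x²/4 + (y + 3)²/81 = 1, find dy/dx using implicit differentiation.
Differentiate the relation implicitly: treat y = y(x) and apply the chain rule, so every y-derivative picks up a y' = dy/dx factor.

With everything moved to the left-hand side, differentiate term by term:
  d/dx[x^2/4] = x/2
  d/dx[(y + 3)^2/81] = 2·y'(y + 3)/81
  d/dx[-1] = 0

Separating the contributions that come from x directly and those that come through y:
  without y':      x/2
  multiplying y':  2y/81 + 2/27

so (x/2) + (2y/81 + 2/27)·y' = 0, and therefore
  dy/dx = -(x/2)/(2y/81 + 2/27)
        = -(x/2)/(2(y + 3)/81) = -81x/(4y + 12)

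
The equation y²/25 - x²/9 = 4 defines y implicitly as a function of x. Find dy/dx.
Differentiate the relation implicitly: treat y = y(x) and apply the chain rule, so every y-derivative picks up a y' = dy/dx factor.

With everything moved to the left-hand side, differentiate term by term:
  d/dx[-x^2/9] = -2x/9
  d/dx[y^2/25] = 2y·y'/25
  d/dx[-4] = 0

Separating the contributions that come from x directly and those that come through y:
  without y':      -2x/9
  multiplying y':  2y/25

so (-2x/9) + (2y/25)·y' = 0, and therefore
  dy/dx = -(-2x/9)/(2y/25) = 25x/(9y)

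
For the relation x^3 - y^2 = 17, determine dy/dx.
Differentiate both sides with respect to x, treating y as y(x). By the chain rule, any term containing y contributes a factor of y' = dy/dx when we differentiate it.

Move every term to one side and write the relation as F(x, y) = 0. Term by term,
  d/dx[x^3] = 3x^2
  d/dx[-y^2] = -2y·y'
  d/dx[-17] = 0

The pieces without y' make up ∂F/∂x and the coefficient of y' is ∂F/∂y:
  ∂F/∂x = 3x^2,
  ∂F/∂y = -2y.

Since d/dx[F] = ∂F/∂x + (∂F/∂y)·y' = 0, solve for y':
  (∂F/∂y)·y' = -∂F/∂x
  dy/dx = -(∂F/∂x)/(∂F/∂y) = -(3x^2)/(-2y) = 3x^2/(2y)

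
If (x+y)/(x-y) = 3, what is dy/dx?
Apply d/dx to both sides, remembering that y depends on x. Each occurrence of y therefore brings in a y' = dy/dx via the chain rule.

With F(x, y) equal to the left-hand side minus the right, differentiate F term by term:
  d/dx[(x + y)/(x - y)] = (y' + 1)/(x - y) + (x + y)(y' - 1)/(x - y)^2
  d/dx[-3] = 0
Adding these up, d/dx[F] = 0 becomes
  (1/(x - y) - (x + y)/(x - y)^2) + (1/(x - y) + (x + y)/(x - y)^2)·y' = 0,
so isolating y',
  dy/dx = -(1/(x - y) - (x + y)/(x - y)^2)/(1/(x - y) + (x + y)/(x - y)^2)
        = -(-2y/(x - y)^2)/(2x/(x - y)^2) = y/x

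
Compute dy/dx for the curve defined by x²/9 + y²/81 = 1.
Take d/dx of both sides. Since y is implicitly a function of x, the chain rule attaches a y' = dy/dx factor whenever we differentiate through y.

Set F(x, y) = (left side) − (right side), so the curve is F = 0. Differentiating each term of F:
  d/dx[x^2/9] = 2x/9
  d/dx[y^2/81] = 2y·y'/81
  d/dx[-1] = 0

Collecting, the y'-free part is the partial derivative in x and the y' coefficient is the partial derivative in y:
  ∂F/∂x = 2x/9
  ∂F/∂y = 2y/81

so d/dx[F(x, y(x))] = ∂F/∂x + (∂F/∂y)·y' = 0. Rearranging,
  dy/dx = -(∂F/∂x)/(∂F/∂y) = -(2x/9)/(2y/81) = -9x/y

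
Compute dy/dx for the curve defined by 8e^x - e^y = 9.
Differentiate the relation implicitly: treat y = y(x) and apply the chain rule, so every y-derivative picks up a y' = dy/dx factor.

With everything moved to the left-hand side, differentiate term by term:
  d/dx[8e^(x)] = 8e^(x)
  d/dx[-e^(y)] = -y'·e^(y)
  d/dx[-9] = 0

Separating the contributions that come from x directly and those that come through y:
  without y':      8e^(x)
  multiplying y':  -e^(y)

so (8e^(x)) + (-e^(y))·y' = 0, and therefore
  dy/dx = -(8e^(x))/(-e^(y)) = 8e^(x - y)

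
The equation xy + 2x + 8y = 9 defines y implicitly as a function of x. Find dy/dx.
Differentiate both sides with respect to x, treating y as y(x). By the chain rule, any term containing y contributes a factor of y' = dy/dx when we differentiate it.

Move every term to one side and write the relation as F(x, y) = 0. Term by term,
  d/dx[xy] = x·y' + y
  d/dx[2x] = 2
  d/dx[8y] = 8·y'
  d/dx[-9] = 0

The pieces without y' make up ∂F/∂x and the coefficient of y' is ∂F/∂y:
  ∂F/∂x = y + 2,
  ∂F/∂y = x + 8.

Since d/dx[F] = ∂F/∂x + (∂F/∂y)·y' = 0, solve for y':
  (∂F/∂y)·y' = -∂F/∂x
  dy/dx = -(∂F/∂x)/(∂F/∂y) = -(y + 2)/(x + 8) = (-y - 2)/(x + 8)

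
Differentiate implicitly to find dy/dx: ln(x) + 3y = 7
Differentiate the relation implicitly: treat y = y(x) and apply the chain rule, so every y-derivative picks up a y' = dy/dx factor.

With everything moved to the left-hand side, differentiate term by term:
  d/dx[3y] = 3·y'
  d/dx[ln(x)] = 1/x
  d/dx[-7] = 0

Separating the contributions that come from x directly and those that come through y:
  without y':      1/x
  multiplying y':  3

so (1/x) + (3)·y' = 0, and therefore
  dy/dx = -(1/x)/(3) = -1/(3x)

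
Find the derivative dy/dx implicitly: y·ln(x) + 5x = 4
Apply d/dx to both sides, remembering that y depends on x. Each occurrence of y therefore brings in a y' = dy/dx via the chain rule.

With F(x, y) equal to the left-hand side minus the right, differentiate F term by term:
  d/dx[5x] = 5
  d/dx[y·ln(x)] = y'·ln(x) + y/x
  d/dx[-4] = 0
Adding these up, d/dx[F] = 0 becomes
  (5 + y/x) + (ln(x))·y' = 0,
so isolating y',
  dy/dx = -(5 + y/x)/(ln(x))
        = -((5x + y)/x)/(ln(x)) = (-5x - y)/(x·ln(x))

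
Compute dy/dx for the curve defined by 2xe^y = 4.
Differentiate the relation implicitly: treat y = y(x) and apply the chain rule, so every y-derivative picks up a y' = dy/dx factor.

With everything moved to the left-hand side, differentiate term by term:
  d/dx[2x·e^(y)] = 2x·y'·e^(y) + 2e^(y)
  d/dx[-4] = 0

Separating the contributions that come from x directly and those that come through y:
  without y':      2e^(y)
  multiplying y':  2x·e^(y)

so (2e^(y)) + (2x·e^(y))·y' = 0, and therefore
  dy/dx = -(2e^(y))/(2x·e^(y)) = -1/x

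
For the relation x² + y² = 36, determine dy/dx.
Differentiate both sides with respect to x, treating y as y(x). By the chain rule, any term containing y contributes a factor of y' = dy/dx when we differentiate it.

Move every term to one side and write the relation as F(x, y) = 0. Term by term,
  d/dx[x^2] = 2x
  d/dx[y^2] = 2y·y'
  d/dx[-36] = 0

The pieces without y' make up ∂F/∂x and the coefficient of y' is ∂F/∂y:
  ∂F/∂x = 2x,
  ∂F/∂y = 2y.

Since d/dx[F] = ∂F/∂x + (∂F/∂y)·y' = 0, solve for y':
  (∂F/∂y)·y' = -∂F/∂x
  dy/dx = -(∂F/∂x)/(∂F/∂y) = -(2x)/(2y) = -x/y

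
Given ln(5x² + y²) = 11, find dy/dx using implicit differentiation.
Differentiate the relation implicitly: treat y = y(x) and apply the chain rule, so every y-derivative picks up a y' = dy/dx factor.

With everything moved to the left-hand side, differentiate term by term:
  d/dx[ln(5x^2 + y^2)] = (10x + 2y·y')/(5x^2 + y^2)
  d/dx[-11] = 0

Separating the contributions that come from x directly and those that come through y:
  without y':      10x/(5x^2 + y^2)
  multiplying y':  2y/(5x^2 + y^2)

so (10x/(5x^2 + y^2)) + (2y/(5x^2 + y^2))·y' = 0, and therefore
  dy/dx = -(10x/(5x^2 + y^2))/(2y/(5x^2 + y^2)) = -5x/y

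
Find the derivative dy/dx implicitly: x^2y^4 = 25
Differentiate the relation implicitly: treat y = y(x) and apply the chain rule, so every y-derivative picks up a y' = dy/dx factor.

With everything moved to the left-hand side, differentiate term by term:
  d/dx[x^2y^4] = 4x^2y^3·y' + 2xy^4
  d/dx[-25] = 0

Separating the contributions that come from x directly and those that come through y:
  without y':      2xy^4
  multiplying y':  4x^2y^3

so (2xy^4) + (4x^2y^3)·y' = 0, and therefore
  dy/dx = -(2xy^4)/(4x^2y^3) = -y/(2x)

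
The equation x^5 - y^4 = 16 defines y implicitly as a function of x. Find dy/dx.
Take d/dx of both sides. Since y is implicitly a function of x, the chain rule attaches a y' = dy/dx factor whenever we differentiate through y.

Set F(x, y) = (left side) − (right side), so the curve is F = 0. Differentiating each term of F:
  d/dx[x^5] = 5x^4
  d/dx[-y^4] = -4y^3·y'
  d/dx[-16] = 0

Collecting, the y'-free part is the partial derivative in x and the y' coefficient is the partial derivative in y:
  ∂F/∂x = 5x^4
  ∂F/∂y = -4y^3

so d/dx[F(x, y(x))] = ∂F/∂x + (∂F/∂y)·y' = 0. Rearranging,
  dy/dx = -(∂F/∂x)/(∂F/∂y) = -(5x^4)/(-4y^3) = 5x^4/(4y^3)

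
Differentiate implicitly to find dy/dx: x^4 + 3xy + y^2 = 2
Differentiate the relation implicitly: treat y = y(x) and apply the chain rule, so every y-derivative picks up a y' = dy/dx factor.

With everything moved to the left-hand side, differentiate term by term:
  d/dx[x^4] = 4x^3
  d/dx[3xy] = 3x·y' + 3y
  d/dx[y^2] = 2y·y'
  d/dx[-2] = 0

Separating the contributions that come from x directly and those that come through y:
  without y':      4x^3 + 3y
  multiplying y':  3x + 2y

so (4x^3 + 3y) + (3x + 2y)·y' = 0, and therefore
  dy/dx = -(4x^3 + 3y)/(3x + 2y) = (-4x^3 - 3y)/(3x + 2y)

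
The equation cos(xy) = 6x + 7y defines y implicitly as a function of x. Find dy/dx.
Apply d/dx to both sides, remembering that y depends on x. Each occurrence of y therefore brings in a y' = dy/dx via the chain rule.

With F(x, y) equal to the left-hand side minus the right, differentiate F term by term:
  d/dx[-6x] = -6
  d/dx[-7y] = -7·y'
  d/dx[cos(xy)] = -(x·y' + y)·sin(xy)
Adding these up, d/dx[F] = 0 becomes
  (-y·sin(xy) - 6) + (-x·sin(xy) - 7)·y' = 0,
so isolating y',
  dy/dx = -(-y·sin(xy) - 6)/(-x·sin(xy) - 7) = -(y·sin(xy) + 6)/(x·sin(xy) + 7)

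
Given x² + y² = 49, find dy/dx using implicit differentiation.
Differentiate the relation implicitly: treat y = y(x) and apply the chain rule, so every y-derivative picks up a y' = dy/dx factor.

With everything moved to the left-hand side, differentiate term by term:
  d/dx[x^2] = 2x
  d/dx[y^2] = 2y·y'
  d/dx[-49] = 0

Separating the contributions that come from x directly and those that come through y:
  without y':      2x
  multiplying y':  2y

so (2x) + (2y)·y' = 0, and therefore
  dy/dx = -(2x)/(2y) = -x/y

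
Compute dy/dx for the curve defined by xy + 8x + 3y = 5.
Differentiate both sides with respect to x, treating y as y(x). By the chain rule, any term containing y contributes a factor of y' = dy/dx when we differentiate it.

Move every term to one side and write the relation as F(x, y) = 0. Term by term,
  d/dx[xy] = x·y' + y
  d/dx[8x] = 8
  d/dx[3y] = 3·y'
  d/dx[-5] = 0

The pieces without y' make up ∂F/∂x and the coefficient of y' is ∂F/∂y:
  ∂F/∂x = y + 8,
  ∂F/∂y = x + 3.

Since d/dx[F] = ∂F/∂x + (∂F/∂y)·y' = 0, solve for y':
  (∂F/∂y)·y' = -∂F/∂x
  dy/dx = -(∂F/∂x)/(∂F/∂y) = -(y + 8)/(x + 3) = (-y - 8)/(x + 3)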